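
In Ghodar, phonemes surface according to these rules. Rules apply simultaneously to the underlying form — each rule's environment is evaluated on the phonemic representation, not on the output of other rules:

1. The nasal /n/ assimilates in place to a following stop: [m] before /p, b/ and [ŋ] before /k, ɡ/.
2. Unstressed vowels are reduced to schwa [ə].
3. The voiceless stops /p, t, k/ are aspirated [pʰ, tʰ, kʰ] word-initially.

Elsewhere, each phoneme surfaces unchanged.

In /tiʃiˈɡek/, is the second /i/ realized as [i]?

No

/i/ meets the environment for rule 2 (in an unstressed syllable) → [ə].
The actual realization is [ə], not [i].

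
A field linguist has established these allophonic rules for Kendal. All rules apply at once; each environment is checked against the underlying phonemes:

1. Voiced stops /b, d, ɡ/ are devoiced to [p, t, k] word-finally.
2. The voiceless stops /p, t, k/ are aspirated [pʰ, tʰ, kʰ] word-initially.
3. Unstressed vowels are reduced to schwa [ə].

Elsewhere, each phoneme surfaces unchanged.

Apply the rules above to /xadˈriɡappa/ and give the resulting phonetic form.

[xədˈriɡəppə]

/x/ (word-initial) is unaffected → [x].
/a/ — between /x/ and /d/, in an unstressed syllable — surfaces as [ə] (rule 3).
/d/ (between /a/ and /r/) fails the environment for rule 1, so it stays [d].
/r/ — not in any rule's target class → [r].
/i/ (between /r/ and /ɡ/): rule 3 targets it, but not in an unstressed syllable → unchanged [i].
/ɡ/ (between /i/ and /a/): rule 1 targets it, but not word-finally → unchanged [ɡ].
/a/ meets the environment for rule 3 (in an unstressed syllable) → [ə].
/p/ (between /a/ and /p/) is in the target of rule 2 but the environment (word-initially) is not met → [p].
/p/ (between /p/ and /a/) is in the target of rule 2 but the environment (word-initially) is not met → [p].
/a/ meets the environment for rule 3 (in an unstressed syllable) → [ə].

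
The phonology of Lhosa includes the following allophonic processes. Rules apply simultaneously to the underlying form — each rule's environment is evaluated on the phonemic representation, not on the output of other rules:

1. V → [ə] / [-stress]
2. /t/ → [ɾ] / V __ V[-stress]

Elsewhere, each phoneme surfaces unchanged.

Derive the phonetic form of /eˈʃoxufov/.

/e/ (word-initial): in an unstressed syllable, so rule 1 applies → [ə].
/ʃ/ — not in any rule's target class → [ʃ].
/o/ (between /ʃ/ and /x/): rule 1 targets it, but not in an unstressed syllable → unchanged [o].
/x/ stays [x].
Rule 1 applies to /u/ (between /x/ and /f/: in an unstressed syllable) → [ə].
/f/ stays [f].
Rule 1 applies to /o/ (between /f/ and /v/: in an unstressed syllable) → [ə].
/v/ (word-final): no rule targets it → [v].

[əˈʃoxəfəv]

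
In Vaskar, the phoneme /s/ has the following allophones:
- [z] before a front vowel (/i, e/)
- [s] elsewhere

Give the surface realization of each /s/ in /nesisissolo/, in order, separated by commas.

[z], [z], [s], [s]

Occurrence 1 (position 3): before a front vowel (/i, e/) → [z].
Occurrence 2 (position 5): before a front vowel (/i, e/) → [z].
Occurrence 3 (position 7): no conditioning environment matches → elsewhere allophone [s].
Occurrence 4 (position 8): no conditioning environment matches → elsewhere allophone [s].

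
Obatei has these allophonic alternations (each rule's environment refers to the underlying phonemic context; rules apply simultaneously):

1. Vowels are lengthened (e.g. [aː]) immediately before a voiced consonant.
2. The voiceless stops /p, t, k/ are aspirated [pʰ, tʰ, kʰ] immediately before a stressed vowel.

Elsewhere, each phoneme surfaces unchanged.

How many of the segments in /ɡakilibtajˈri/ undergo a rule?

3

Segments that undergo a rule: /i/ → [iː] (rule 1); /i/ → [iː] (rule 1); /a/ → [aː] (rule 1).
All other segments surface unchanged.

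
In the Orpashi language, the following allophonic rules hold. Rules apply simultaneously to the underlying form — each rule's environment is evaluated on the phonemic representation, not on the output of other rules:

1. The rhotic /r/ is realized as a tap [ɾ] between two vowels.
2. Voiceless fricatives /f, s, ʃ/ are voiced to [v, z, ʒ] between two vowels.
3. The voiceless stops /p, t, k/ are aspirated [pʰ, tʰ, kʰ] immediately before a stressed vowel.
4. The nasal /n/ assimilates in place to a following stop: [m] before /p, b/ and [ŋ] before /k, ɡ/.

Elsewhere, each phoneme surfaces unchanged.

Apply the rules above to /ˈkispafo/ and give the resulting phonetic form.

[ˈkʰispavo]

/k/ (word-initial): immediately before a stressed vowel, so rule 3 applies → [kʰ].
/s/ (between /i/ and /p/) is in the target of rule 2 but the environment (between two vowels) is not met → [s].
/p/ (between /s/ and /a/) fails the environment for rule 3, so it stays [p].
/f/ (between /a/ and /o/) occurs between two vowels → [v] by rule 2.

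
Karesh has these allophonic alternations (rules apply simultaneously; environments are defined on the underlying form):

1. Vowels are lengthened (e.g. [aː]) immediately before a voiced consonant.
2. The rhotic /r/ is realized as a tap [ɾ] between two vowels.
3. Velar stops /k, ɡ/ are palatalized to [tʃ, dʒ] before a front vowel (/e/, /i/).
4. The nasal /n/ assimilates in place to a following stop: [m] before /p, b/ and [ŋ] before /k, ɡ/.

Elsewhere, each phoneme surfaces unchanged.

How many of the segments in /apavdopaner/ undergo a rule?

Segments that undergo a rule: /a/ → [aː] (rule 1); /a/ → [aː] (rule 1); /e/ → [eː] (rule 1).
All other segments surface unchanged.

3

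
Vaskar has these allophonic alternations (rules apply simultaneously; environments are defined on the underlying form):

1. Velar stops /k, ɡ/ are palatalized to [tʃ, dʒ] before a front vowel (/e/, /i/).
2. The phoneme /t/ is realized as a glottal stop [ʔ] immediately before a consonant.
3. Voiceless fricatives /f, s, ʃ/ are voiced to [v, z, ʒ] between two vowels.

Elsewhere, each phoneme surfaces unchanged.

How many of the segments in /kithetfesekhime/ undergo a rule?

4

Segments that undergo a rule: /k/ → [tʃ] (rule 1); /t/ → [ʔ] (rule 2); /t/ → [ʔ] (rule 2); /s/ → [z] (rule 3).
All other segments surface unchanged.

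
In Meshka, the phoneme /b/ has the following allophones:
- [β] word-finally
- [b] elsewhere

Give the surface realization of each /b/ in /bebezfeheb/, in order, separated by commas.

[b], [b], [β]

Occurrence 1 (position 1): no conditioning environment matches → elsewhere allophone [b].
Occurrence 2 (position 3): no conditioning environment matches → elsewhere allophone [b].
Occurrence 3 (position 10): word-finally → [β].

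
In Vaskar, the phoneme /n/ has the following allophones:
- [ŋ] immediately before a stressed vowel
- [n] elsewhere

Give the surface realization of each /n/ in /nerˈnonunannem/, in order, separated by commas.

[n], [ŋ], [n], [n], [n], [n]

Occurrence 1 (position 1): no conditioning environment matches → elsewhere allophone [n].
Occurrence 2 (position 4): immediately before a stressed vowel → [ŋ].
Occurrence 3 (position 6): no conditioning environment matches → elsewhere allophone [n].
Occurrence 4 (position 8): no conditioning environment matches → elsewhere allophone [n].
Occurrence 5 (position 10): no conditioning environment matches → elsewhere allophone [n].
Occurrence 6 (position 11): no conditioning environment matches → elsewhere allophone [n].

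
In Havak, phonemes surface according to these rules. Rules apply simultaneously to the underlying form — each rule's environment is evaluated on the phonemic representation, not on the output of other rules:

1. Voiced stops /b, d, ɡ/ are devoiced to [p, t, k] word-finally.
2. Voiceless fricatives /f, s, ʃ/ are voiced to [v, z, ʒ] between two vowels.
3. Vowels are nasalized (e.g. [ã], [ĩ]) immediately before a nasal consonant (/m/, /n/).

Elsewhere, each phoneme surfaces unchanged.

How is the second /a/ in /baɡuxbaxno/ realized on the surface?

/a/ — between /b/ and /x/; rule 3 does not apply here → [a].

[a]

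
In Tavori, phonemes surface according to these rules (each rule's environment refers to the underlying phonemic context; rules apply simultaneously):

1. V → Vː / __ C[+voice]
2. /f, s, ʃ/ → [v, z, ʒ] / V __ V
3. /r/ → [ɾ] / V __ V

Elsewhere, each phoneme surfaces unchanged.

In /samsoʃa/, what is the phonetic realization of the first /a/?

/a/ (between /s/ and /m/): before a voiced consonant, so rule 1 applies → [aː].

[aː]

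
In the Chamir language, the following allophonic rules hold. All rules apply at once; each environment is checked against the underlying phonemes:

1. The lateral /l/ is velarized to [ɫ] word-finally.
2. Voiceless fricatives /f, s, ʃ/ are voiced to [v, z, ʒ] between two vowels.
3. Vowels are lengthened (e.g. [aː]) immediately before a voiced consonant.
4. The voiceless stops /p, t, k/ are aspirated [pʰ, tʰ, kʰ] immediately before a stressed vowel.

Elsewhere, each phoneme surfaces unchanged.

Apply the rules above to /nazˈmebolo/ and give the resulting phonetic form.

[naːzˈmeːboːlo]

/n/ (word-initial): no rule targets it → [n].
/a/ meets the environment for rule 3 (before a voiced consonant) → [aː].
/z/ (between /a/ and /m/): no rule targets it → [z].
/m/ — not in any rule's target class → [m].
Rule 3 applies to /e/ (between /m/ and /b/: before a voiced consonant) → [eː].
/b/ stays [b].
/o/ — between /b/ and /l/, before a voiced consonant — surfaces as [oː] (rule 3).
/l/ (between /o/ and /o/): rule 1 targets it, but not word-finally → unchanged [l].
/o/ — word-final; rule 3 does not apply here → [o].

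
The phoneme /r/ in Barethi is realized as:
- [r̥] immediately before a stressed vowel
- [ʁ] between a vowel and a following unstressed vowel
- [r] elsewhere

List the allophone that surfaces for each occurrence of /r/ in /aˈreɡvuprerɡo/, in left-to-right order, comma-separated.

Occurrence 1 (position 2): immediately before a stressed vowel → [r̥].
Occurrence 2 (position 8): no conditioning environment matches → elsewhere allophone [r].
Occurrence 3 (position 10): no conditioning environment matches → elsewhere allophone [r].

[r̥], [r], [r]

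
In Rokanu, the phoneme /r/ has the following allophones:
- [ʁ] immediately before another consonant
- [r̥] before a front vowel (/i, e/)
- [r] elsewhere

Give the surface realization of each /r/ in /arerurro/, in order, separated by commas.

[r̥], [r], [ʁ], [r]

Occurrence 1 (position 2): before a front vowel (/i, e/) → [r̥].
Occurrence 2 (position 4): no conditioning environment matches → elsewhere allophone [r].
Occurrence 3 (position 6): immediately before another consonant → [ʁ].
Occurrence 4 (position 7): no conditioning environment matches → elsewhere allophone [r].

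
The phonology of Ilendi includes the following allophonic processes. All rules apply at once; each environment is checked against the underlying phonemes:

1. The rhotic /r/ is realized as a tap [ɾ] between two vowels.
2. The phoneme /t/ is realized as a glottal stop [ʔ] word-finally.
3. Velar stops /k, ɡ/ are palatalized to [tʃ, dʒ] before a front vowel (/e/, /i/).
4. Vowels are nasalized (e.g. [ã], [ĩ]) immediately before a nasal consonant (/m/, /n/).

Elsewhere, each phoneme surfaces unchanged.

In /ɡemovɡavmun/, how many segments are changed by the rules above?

3

Segments that undergo a rule: /ɡ/ → [dʒ] (rule 3); /e/ → [ẽ] (rule 4); /u/ → [ũ] (rule 4).
All other segments surface unchanged.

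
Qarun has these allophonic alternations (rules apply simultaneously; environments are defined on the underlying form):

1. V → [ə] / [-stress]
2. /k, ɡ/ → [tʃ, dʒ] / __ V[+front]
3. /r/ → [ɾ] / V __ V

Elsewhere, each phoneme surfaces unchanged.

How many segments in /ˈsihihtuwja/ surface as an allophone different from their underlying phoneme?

3

Segments that undergo a rule: /i/ → [ə] (rule 1); /u/ → [ə] (rule 1); /a/ → [ə] (rule 1).
All other segments surface unchanged.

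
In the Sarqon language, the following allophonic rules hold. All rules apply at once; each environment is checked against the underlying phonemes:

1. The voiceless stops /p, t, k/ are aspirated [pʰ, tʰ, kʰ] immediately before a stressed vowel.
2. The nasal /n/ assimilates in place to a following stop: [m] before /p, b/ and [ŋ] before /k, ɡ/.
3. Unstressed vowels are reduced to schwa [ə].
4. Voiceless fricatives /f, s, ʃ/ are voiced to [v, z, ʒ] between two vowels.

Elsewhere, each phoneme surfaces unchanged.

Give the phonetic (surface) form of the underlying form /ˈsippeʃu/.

[ˈsippəʒə]

/s/ (word-initial) fails the environment for rule 4, so it stays [s].
/i/ — between /s/ and /p/; rule 3 does not apply here → [i].
/p/ (between /i/ and /p/) is in the target of rule 1 but the environment (immediately before a stressed vowel) is not met → [p].
/p/ (between /p/ and /e/) fails the environment for rule 1, so it stays [p].
Rule 3 applies to /e/ (between /p/ and /ʃ/: in an unstressed syllable) → [ə].
/ʃ/ (between /e/ and /u/): between two vowels, so rule 4 applies → [ʒ].
Rule 3 applies to /u/ (word-final: in an unstressed syllable) → [ə].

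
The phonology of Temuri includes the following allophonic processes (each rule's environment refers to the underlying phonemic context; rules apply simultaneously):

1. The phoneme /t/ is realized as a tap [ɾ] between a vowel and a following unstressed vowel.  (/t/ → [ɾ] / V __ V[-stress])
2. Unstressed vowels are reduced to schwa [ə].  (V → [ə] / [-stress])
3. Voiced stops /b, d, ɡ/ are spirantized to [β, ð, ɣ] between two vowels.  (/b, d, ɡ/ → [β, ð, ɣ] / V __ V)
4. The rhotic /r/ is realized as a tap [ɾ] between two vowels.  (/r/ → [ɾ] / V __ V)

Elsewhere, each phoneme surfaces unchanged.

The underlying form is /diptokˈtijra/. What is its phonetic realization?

/d/ (word-initial) fails the environment for rule 3, so it stays [d].
/i/ (between /d/ and /p/): in an unstressed syllable, so rule 2 applies → [ə].
/t/ (between /p/ and /o/) fails the environment for rule 1, so it stays [t].
/o/ (between /t/ and /k/): in an unstressed syllable, so rule 2 applies → [ə].
/t/ (between /k/ and /i/): rule 1 targets it, but not between a vowel and a following unstressed vowel → unchanged [t].
/i/ (between /t/ and /j/) fails the environment for rule 2, so it stays [i].
/r/ (between /j/ and /a/) is in the target of rule 4 but the environment (between two vowels) is not met → [r].
/a/ (word-final): in an unstressed syllable, so rule 2 applies → [ə].

[dəptəkˈtijrə]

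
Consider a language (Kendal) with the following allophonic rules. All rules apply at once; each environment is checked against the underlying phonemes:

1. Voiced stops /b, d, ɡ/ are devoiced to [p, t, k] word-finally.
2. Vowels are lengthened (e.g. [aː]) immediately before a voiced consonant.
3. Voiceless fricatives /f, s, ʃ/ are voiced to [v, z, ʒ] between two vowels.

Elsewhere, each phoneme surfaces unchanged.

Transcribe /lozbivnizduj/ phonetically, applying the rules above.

[loːzbiːvniːzduːj]

/l/ stays [l].
/o/ meets the environment for rule 2 (before a voiced consonant) → [oː].
/z/ (between /o/ and /b/) is unaffected → [z].
/b/ (between /z/ and /i/) is in the target of rule 1 but the environment (word-finally) is not met → [b].
/i/ meets the environment for rule 2 (before a voiced consonant) → [iː].
/v/ (between /i/ and /n/): no rule targets it → [v].
/n/ (between /v/ and /i/): no rule targets it → [n].
/i/ (between /n/ and /z/) occurs before a voiced consonant → [iː] by rule 2.
/z/ (between /i/ and /d/) is unaffected → [z].
/d/ (between /z/ and /u/) fails the environment for rule 1, so it stays [d].
/u/ (between /d/ and /j/): before a voiced consonant, so rule 2 applies → [uː].
/j/ stays [j].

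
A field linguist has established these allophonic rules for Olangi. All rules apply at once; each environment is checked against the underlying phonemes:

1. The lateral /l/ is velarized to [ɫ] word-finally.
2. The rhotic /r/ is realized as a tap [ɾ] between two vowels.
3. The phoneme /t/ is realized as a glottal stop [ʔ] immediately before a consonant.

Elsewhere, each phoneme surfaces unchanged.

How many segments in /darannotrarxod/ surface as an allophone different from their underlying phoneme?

Segments that undergo a rule: /r/ → [ɾ] (rule 2); /t/ → [ʔ] (rule 3).
All other segments surface unchanged.

2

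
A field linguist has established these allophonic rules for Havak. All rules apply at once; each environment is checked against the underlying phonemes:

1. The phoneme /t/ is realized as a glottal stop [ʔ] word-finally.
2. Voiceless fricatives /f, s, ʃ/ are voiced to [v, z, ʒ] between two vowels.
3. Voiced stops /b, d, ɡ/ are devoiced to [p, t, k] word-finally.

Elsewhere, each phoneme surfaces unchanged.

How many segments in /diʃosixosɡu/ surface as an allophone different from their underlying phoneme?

2

Segments that undergo a rule: /ʃ/ → [ʒ] (rule 2); /s/ → [z] (rule 2).
All other segments surface unchanged.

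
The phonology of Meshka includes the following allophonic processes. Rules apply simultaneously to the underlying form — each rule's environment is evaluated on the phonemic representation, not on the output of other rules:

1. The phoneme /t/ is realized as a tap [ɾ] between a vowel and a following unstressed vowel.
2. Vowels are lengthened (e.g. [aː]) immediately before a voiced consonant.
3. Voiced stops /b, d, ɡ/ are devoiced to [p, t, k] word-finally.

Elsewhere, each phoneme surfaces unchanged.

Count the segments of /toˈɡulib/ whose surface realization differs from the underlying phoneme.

Segments that undergo a rule: /o/ → [oː] (rule 2); /u/ → [uː] (rule 2); /i/ → [iː] (rule 2); /b/ → [p] (rule 3).
All other segments surface unchanged.

4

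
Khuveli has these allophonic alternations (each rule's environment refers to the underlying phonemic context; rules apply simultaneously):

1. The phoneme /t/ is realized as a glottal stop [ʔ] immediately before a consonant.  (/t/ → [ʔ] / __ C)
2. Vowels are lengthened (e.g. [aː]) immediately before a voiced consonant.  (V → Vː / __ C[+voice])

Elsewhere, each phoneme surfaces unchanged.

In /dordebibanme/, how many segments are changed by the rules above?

Segments that undergo a rule: /o/ → [oː] (rule 2); /e/ → [eː] (rule 2); /i/ → [iː] (rule 2); /a/ → [aː] (rule 2).
All other segments surface unchanged.

4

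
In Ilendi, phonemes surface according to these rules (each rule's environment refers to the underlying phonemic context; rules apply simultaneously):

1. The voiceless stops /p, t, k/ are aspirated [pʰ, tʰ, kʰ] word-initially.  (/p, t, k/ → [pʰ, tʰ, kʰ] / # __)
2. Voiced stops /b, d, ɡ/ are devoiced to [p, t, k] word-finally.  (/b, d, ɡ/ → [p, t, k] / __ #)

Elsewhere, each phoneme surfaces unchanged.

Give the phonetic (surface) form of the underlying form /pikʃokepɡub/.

/p/ (word-initial) occurs word-initially → [pʰ] by rule 1.
/k/ (between /i/ and /ʃ/): rule 1 targets it, but not word-initially → unchanged [k].
/k/ (between /o/ and /e/): rule 1 targets it, but not word-initially → unchanged [k].
/p/ (between /e/ and /ɡ/) is in the target of rule 1 but the environment (word-initially) is not met → [p].
/ɡ/ — between /p/ and /u/; rule 2 does not apply here → [ɡ].
/b/ meets the environment for rule 2 (word-finally) → [p].

[pʰikʃokepɡup]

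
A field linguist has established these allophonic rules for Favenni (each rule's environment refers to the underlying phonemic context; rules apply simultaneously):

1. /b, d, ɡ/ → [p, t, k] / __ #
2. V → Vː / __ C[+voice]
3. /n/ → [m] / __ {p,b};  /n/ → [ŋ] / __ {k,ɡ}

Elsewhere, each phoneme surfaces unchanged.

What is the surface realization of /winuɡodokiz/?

/w/ — not in any rule's target class → [w].
/i/ (between /w/ and /n/): before a voiced consonant, so rule 2 applies → [iː].
/n/ (between /i/ and /u/): rule 3 targets it, but not before a labial or velar stop → unchanged [n].
/u/ (between /n/ and /ɡ/): before a voiced consonant, so rule 2 applies → [uː].
/ɡ/ (between /u/ and /o/) fails the environment for rule 1, so it stays [ɡ].
/o/ — between /ɡ/ and /d/, before a voiced consonant — surfaces as [oː] (rule 2).
/d/ — between /o/ and /o/; rule 1 does not apply here → [d].
/o/ (between /d/ and /k/) fails the environment for rule 2, so it stays [o].
/k/ stays [k].
Rule 2 applies to /i/ (between /k/ and /z/: before a voiced consonant) → [iː].
/z/ (word-final) is unaffected → [z].

[wiːnuːɡoːdokiːz]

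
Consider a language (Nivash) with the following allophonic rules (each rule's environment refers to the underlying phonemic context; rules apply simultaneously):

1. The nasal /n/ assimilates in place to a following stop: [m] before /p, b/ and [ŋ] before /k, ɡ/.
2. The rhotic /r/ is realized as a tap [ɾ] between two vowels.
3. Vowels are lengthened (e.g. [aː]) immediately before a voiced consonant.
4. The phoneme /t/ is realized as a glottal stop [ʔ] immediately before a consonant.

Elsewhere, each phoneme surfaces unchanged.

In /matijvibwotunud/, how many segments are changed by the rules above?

4

Segments that undergo a rule: /i/ → [iː] (rule 3); /i/ → [iː] (rule 3); /u/ → [uː] (rule 3); /u/ → [uː] (rule 3).
All other segments surface unchanged.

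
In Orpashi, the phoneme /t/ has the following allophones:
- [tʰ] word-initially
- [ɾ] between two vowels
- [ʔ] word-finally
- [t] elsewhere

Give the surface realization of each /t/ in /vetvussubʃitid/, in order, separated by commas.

[t], [ɾ]

Occurrence 1 (position 3): no conditioning environment matches → elsewhere allophone [t].
Occurrence 2 (position 12): between two vowels → [ɾ].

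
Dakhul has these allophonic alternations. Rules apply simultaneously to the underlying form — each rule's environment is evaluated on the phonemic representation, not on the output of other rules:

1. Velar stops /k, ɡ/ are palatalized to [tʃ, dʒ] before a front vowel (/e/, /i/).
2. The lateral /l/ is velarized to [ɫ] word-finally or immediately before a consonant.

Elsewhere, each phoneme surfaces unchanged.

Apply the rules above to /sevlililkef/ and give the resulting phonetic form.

[sevliliɫtʃef]

/l/ — between /v/ and /i/; rule 2 does not apply here → [l].
/l/ — between /i/ and /i/; rule 2 does not apply here → [l].
Rule 2 applies to /l/ (between /i/ and /k/: word-finally or immediately before a consonant) → [ɫ].
Rule 1 applies to /k/ (between /l/ and /e/: before a front vowel) → [tʃ].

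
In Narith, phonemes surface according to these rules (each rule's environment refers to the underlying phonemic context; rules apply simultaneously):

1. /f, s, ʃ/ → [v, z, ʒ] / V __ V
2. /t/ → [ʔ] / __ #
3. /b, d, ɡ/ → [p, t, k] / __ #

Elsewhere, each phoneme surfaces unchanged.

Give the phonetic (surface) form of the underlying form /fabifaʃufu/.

/f/ (word-initial) fails the environment for rule 1, so it stays [f].
/b/ — between /a/ and /i/; rule 3 does not apply here → [b].
/f/ meets the environment for rule 1 (between two vowels) → [v].
/ʃ/ meets the environment for rule 1 (between two vowels) → [ʒ].
/f/ meets the environment for rule 1 (between two vowels) → [v].

[fabivaʒuvu]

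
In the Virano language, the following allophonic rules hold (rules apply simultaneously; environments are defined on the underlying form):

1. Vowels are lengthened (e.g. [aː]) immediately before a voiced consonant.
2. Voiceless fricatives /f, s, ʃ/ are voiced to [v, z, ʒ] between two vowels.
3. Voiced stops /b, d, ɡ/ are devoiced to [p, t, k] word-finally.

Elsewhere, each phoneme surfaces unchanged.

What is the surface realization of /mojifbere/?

/m/ (word-initial) is unaffected → [m].
/o/ (between /m/ and /j/): before a voiced consonant, so rule 1 applies → [oː].
/j/ (between /o/ and /i/) is unaffected → [j].
/i/ (between /j/ and /f/): rule 1 targets it, but not before a voiced consonant → unchanged [i].
/f/ — between /i/ and /b/; rule 2 does not apply here → [f].
/b/ (between /f/ and /e/) fails the environment for rule 3, so it stays [b].
/e/ — between /b/ and /r/, before a voiced consonant — surfaces as [eː] (rule 1).
/r/ (between /e/ and /e/): no rule targets it → [r].
/e/ (word-final) fails the environment for rule 1, so it stays [e].

[moːjifbeːre]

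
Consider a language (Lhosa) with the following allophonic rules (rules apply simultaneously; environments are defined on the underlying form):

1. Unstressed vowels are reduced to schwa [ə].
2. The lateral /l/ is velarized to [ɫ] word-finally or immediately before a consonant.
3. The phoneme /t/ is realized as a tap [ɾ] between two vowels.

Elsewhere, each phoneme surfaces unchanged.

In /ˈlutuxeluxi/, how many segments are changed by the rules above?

Segments that undergo a rule: /t/ → [ɾ] (rule 3); /u/ → [ə] (rule 1); /e/ → [ə] (rule 1); /u/ → [ə] (rule 1); /i/ → [ə] (rule 1).
All other segments surface unchanged.

5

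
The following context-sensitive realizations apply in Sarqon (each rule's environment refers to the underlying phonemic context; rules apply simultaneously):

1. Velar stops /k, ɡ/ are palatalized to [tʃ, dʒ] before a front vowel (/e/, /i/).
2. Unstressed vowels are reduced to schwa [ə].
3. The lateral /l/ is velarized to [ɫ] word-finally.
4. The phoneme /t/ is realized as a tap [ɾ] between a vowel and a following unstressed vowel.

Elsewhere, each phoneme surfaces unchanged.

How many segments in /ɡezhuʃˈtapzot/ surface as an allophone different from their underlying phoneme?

Segments that undergo a rule: /ɡ/ → [dʒ] (rule 1); /e/ → [ə] (rule 2); /u/ → [ə] (rule 2); /o/ → [ə] (rule 2).
All other segments surface unchanged.

4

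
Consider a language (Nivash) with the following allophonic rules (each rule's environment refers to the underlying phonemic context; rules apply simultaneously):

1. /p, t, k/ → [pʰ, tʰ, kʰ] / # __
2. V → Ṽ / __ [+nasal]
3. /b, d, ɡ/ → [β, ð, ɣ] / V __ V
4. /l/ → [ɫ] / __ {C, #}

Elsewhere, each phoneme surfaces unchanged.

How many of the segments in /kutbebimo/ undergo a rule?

Segments that undergo a rule: /k/ → [kʰ] (rule 1); /b/ → [β] (rule 3); /i/ → [ĩ] (rule 2).
All other segments surface unchanged.

3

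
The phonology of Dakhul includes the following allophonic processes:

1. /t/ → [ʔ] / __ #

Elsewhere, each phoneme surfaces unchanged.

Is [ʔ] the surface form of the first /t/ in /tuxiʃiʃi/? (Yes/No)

No

/t/ (word-initial): rule 1 targets it, but not word-finally → unchanged [t].
The actual realization is [t], not [ʔ].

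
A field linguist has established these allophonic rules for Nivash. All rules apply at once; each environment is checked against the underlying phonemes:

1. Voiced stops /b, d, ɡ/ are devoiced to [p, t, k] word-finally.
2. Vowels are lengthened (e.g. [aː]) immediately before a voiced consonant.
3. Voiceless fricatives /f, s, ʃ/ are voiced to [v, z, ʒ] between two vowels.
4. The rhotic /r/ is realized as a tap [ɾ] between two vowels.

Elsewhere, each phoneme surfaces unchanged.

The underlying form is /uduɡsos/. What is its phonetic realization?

[uːduːɡsos]

/u/ — word-initial, before a voiced consonant — surfaces as [uː] (rule 2).
/d/ (between /u/ and /u/) is in the target of rule 1 but the environment (word-finally) is not met → [d].
Rule 2 applies to /u/ (between /d/ and /ɡ/: before a voiced consonant) → [uː].
/ɡ/ — between /u/ and /s/; rule 1 does not apply here → [ɡ].
/s/ (between /ɡ/ and /o/): rule 3 targets it, but not between two vowels → unchanged [s].
/o/ (between /s/ and /s/): rule 2 targets it, but not before a voiced consonant → unchanged [o].
/s/ — word-final; rule 3 does not apply here → [s].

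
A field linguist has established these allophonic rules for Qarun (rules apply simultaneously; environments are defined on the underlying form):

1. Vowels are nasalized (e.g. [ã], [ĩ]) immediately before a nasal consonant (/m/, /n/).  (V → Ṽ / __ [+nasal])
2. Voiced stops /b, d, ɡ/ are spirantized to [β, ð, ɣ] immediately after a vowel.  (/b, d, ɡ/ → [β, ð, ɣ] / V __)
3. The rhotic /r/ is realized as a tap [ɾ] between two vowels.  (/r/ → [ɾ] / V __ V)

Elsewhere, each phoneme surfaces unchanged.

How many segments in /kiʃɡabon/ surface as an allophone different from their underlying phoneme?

Segments that undergo a rule: /b/ → [β] (rule 2); /o/ → [õ] (rule 1).
All other segments surface unchanged.

2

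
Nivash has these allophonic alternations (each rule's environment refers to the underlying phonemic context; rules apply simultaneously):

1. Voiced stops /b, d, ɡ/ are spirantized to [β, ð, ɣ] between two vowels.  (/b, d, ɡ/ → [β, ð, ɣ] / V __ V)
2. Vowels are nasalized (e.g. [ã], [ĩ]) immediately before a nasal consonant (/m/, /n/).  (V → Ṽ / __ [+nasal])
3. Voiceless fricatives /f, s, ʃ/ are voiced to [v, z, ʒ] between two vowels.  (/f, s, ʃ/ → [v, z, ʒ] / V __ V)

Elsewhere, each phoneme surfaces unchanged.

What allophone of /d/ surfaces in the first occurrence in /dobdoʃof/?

/d/ — word-initial; rule 1 does not apply here → [d].

[d]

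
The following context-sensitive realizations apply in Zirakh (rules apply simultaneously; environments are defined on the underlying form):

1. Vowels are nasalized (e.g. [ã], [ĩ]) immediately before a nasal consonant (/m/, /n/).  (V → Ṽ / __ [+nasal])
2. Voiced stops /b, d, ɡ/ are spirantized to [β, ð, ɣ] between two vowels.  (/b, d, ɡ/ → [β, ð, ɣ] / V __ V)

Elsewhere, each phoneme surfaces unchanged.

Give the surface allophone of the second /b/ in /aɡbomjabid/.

[β]

/b/ — between /a/ and /i/, between two vowels — surfaces as [β] (rule 2).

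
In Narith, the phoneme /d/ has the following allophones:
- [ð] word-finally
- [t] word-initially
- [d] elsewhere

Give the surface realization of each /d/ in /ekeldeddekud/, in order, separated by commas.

Occurrence 1 (position 5): no conditioning environment matches → elsewhere allophone [d].
Occurrence 2 (position 7): no conditioning environment matches → elsewhere allophone [d].
Occurrence 3 (position 8): no conditioning environment matches → elsewhere allophone [d].
Occurrence 4 (position 12): word-finally → [ð].

[d], [d], [d], [ð]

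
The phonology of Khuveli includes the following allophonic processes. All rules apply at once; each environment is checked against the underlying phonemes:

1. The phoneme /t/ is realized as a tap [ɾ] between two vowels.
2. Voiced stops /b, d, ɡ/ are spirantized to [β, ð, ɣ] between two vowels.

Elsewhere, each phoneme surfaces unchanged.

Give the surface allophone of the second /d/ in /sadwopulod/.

/d/ — word-final; rule 2 does not apply here → [d].

[d]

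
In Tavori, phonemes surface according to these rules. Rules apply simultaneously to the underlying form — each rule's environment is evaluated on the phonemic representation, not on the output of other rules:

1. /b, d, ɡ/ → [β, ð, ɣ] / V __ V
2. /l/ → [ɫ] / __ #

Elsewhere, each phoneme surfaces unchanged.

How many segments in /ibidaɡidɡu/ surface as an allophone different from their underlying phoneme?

3

Segments that undergo a rule: /b/ → [β] (rule 1); /d/ → [ð] (rule 1); /ɡ/ → [ɣ] (rule 1).
All other segments surface unchanged.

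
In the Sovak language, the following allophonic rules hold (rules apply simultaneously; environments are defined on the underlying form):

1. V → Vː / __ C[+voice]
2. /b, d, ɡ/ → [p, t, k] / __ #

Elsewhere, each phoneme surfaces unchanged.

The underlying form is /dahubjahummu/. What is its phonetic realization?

[dahuːbjahuːmmu]

/d/ (word-initial) fails the environment for rule 2, so it stays [d].
/a/ (between /d/ and /h/) is in the target of rule 1 but the environment (before a voiced consonant) is not met → [a].
/u/ — between /h/ and /b/, before a voiced consonant — surfaces as [uː] (rule 1).
/b/ (between /u/ and /j/) fails the environment for rule 2, so it stays [b].
/a/ (between /j/ and /h/) fails the environment for rule 1, so it stays [a].
/u/ — between /h/ and /m/, before a voiced consonant — surfaces as [uː] (rule 1).
/u/ (word-final) fails the environment for rule 1, so it stays [u].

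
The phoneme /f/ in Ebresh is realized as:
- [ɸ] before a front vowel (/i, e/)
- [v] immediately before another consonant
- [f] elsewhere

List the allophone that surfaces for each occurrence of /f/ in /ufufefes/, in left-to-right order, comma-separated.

[f], [ɸ], [ɸ]

Occurrence 1 (position 2): no conditioning environment matches → elsewhere allophone [f].
Occurrence 2 (position 4): before a front vowel (/i, e/) → [ɸ].
Occurrence 3 (position 6): before a front vowel (/i, e/) → [ɸ].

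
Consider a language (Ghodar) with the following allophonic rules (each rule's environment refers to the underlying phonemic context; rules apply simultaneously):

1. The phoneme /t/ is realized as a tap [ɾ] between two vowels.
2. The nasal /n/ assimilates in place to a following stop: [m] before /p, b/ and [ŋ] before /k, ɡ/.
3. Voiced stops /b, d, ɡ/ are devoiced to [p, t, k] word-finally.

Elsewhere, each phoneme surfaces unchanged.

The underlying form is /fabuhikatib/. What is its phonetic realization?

/f/ (word-initial) is unaffected → [f].
/a/ (between /f/ and /b/) is unaffected → [a].
/b/ (between /a/ and /u/): rule 3 targets it, but not word-finally → unchanged [b].
/u/ (between /b/ and /h/) is unaffected → [u].
/h/ — not in any rule's target class → [h].
/i/ (between /h/ and /k/) is unaffected → [i].
/k/ — not in any rule's target class → [k].
/a/ — not in any rule's target class → [a].
/t/ (between /a/ and /i/) occurs between two vowels → [ɾ] by rule 1.
/i/ (between /t/ and /b/) is unaffected → [i].
/b/ (word-final): word-finally, so rule 3 applies → [p].

[fabuhikaɾip]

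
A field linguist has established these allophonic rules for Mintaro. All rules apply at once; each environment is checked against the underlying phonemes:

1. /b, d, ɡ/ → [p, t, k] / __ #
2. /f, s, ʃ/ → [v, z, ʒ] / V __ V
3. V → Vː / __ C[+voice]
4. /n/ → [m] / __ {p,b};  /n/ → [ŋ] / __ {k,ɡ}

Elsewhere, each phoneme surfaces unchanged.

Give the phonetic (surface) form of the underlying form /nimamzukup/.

[niːmaːmzukup]

/n/ (word-initial): rule 4 targets it, but not before a labial or velar stop → unchanged [n].
Rule 3 applies to /i/ (between /n/ and /m/: before a voiced consonant) → [iː].
/m/ — not in any rule's target class → [m].
/a/ meets the environment for rule 3 (before a voiced consonant) → [aː].
/m/ stays [m].
/z/ (between /m/ and /u/): no rule targets it → [z].
/u/ (between /z/ and /k/): rule 3 targets it, but not before a voiced consonant → unchanged [u].
/k/ — not in any rule's target class → [k].
/u/ (between /k/ and /p/): rule 3 targets it, but not before a voiced consonant → unchanged [u].
/p/ — not in any rule's target class → [p].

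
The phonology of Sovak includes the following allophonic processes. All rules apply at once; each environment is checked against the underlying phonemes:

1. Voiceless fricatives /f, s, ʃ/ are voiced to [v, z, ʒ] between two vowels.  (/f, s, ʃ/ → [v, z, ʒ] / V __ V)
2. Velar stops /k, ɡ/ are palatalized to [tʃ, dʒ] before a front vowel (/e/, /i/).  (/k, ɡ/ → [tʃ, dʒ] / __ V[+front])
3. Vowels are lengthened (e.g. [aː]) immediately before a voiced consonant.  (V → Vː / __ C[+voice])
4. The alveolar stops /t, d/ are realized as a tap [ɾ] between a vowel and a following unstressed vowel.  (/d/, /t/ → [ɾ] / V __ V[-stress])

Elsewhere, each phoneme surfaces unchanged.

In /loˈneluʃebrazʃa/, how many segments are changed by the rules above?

Segments that undergo a rule: /o/ → [oː] (rule 3); /e/ → [eː] (rule 3); /ʃ/ → [ʒ] (rule 1); /e/ → [eː] (rule 3); /a/ → [aː] (rule 3).
All other segments surface unchanged.

5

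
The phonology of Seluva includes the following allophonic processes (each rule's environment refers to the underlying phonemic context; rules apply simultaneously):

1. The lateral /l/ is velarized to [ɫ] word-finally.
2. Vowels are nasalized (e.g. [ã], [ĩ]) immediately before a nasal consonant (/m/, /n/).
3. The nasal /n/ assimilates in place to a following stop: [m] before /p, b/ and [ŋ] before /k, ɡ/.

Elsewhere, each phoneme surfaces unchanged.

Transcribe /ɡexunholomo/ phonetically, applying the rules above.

[ɡexũnholõmo]

/ɡ/ (word-initial) is unaffected → [ɡ].
/e/ — between /ɡ/ and /x/; rule 2 does not apply here → [e].
/x/ — not in any rule's target class → [x].
/u/ (between /x/ and /n/): before a nasal consonant, so rule 2 applies → [ũ].
/n/ (between /u/ and /h/): rule 3 targets it, but not before a labial or velar stop → unchanged [n].
/h/ — not in any rule's target class → [h].
/o/ (between /h/ and /l/): rule 2 targets it, but not before a nasal consonant → unchanged [o].
/l/ (between /o/ and /o/) is in the target of rule 1 but the environment (word-finally) is not met → [l].
/o/ (between /l/ and /m/) occurs before a nasal consonant → [õ] by rule 2.
/m/ (between /o/ and /o/): no rule targets it → [m].
/o/ (word-final) is in the target of rule 2 but the environment (before a nasal consonant) is not met → [o].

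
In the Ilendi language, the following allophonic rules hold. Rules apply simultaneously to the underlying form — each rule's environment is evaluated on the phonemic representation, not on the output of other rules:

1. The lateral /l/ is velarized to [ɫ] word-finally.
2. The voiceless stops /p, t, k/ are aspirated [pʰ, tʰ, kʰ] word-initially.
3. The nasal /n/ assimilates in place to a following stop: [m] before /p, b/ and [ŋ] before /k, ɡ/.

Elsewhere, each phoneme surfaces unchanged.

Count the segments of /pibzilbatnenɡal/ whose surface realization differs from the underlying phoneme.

Segments that undergo a rule: /p/ → [pʰ] (rule 2); /n/ → [ŋ] (rule 3); /l/ → [ɫ] (rule 1).
All other segments surface unchanged.

3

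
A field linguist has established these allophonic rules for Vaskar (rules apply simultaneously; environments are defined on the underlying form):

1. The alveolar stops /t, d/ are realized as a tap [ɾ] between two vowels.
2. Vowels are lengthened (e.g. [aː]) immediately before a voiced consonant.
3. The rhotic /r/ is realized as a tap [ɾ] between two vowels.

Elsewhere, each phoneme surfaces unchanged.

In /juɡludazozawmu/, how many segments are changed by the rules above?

Segments that undergo a rule: /u/ → [uː] (rule 2); /u/ → [uː] (rule 2); /d/ → [ɾ] (rule 1); /a/ → [aː] (rule 2); /o/ → [oː] (rule 2); /a/ → [aː] (rule 2).
All other segments surface unchanged.

6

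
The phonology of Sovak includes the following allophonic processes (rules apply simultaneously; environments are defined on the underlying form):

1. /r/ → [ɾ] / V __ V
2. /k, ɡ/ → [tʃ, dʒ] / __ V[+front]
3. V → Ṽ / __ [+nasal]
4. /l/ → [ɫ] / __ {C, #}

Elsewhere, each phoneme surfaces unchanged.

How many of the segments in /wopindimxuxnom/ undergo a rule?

Segments that undergo a rule: /i/ → [ĩ] (rule 3); /i/ → [ĩ] (rule 3); /o/ → [õ] (rule 3).
All other segments surface unchanged.

3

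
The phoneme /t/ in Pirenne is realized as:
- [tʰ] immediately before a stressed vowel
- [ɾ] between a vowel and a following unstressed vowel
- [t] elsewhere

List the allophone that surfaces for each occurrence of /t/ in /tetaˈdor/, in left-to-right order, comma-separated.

[t], [ɾ]

Occurrence 1 (position 1): no conditioning environment matches → elsewhere allophone [t].
Occurrence 2 (position 3): between a vowel and an unstressed vowel → [ɾ].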